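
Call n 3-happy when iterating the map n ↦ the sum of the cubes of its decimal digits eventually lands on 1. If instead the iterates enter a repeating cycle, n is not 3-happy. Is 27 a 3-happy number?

27 → 351
351 → 153
153 → 153  — 153 already seen; the sequence cycles without reaching 1.

not 3-happy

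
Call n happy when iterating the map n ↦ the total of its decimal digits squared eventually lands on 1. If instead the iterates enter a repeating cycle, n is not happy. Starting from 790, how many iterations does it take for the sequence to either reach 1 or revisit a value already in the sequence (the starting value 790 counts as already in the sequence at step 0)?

3

790 → 130
130 → 10
10 → 1  — reached 1.
That took 3 steps.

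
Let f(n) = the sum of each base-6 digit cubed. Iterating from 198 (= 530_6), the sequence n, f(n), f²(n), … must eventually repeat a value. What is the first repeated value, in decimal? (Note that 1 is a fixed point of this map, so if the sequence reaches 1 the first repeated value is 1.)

198 = (5,3,0)_6 → 5³ + 3³ + 0³ = 152
152 = (4,1,2)_6 → 4³ + 1³ + 2³ = 73
73 = (2,0,1)_6 → 2³ + 0³ + 1³ = 9
9 = (1,3)_6 → 1³ + 3³ = 28
28 = (4,4)_6 → 4³ + 4³ = 128
128 = (3,3,2)_6 → 3³ + 3³ + 2³ = 62
62 = (1,4,2)_6 → 1³ + 4³ + 2³ = 73  — 73 already appeared earlier.

73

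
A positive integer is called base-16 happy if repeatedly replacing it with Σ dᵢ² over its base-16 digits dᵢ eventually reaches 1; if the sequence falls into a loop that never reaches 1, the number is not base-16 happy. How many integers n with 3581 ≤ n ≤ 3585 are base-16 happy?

1

3581: 3581 → 563 → 22 → 37 → 29 → 170 → 200 → 208 → 169 → 181 → 146 → 85 → 50 → 13 → 169  — not base-16 happy
3582: 3582 → 590 → 216 → 233 → 277 → 27 → 122 → 149 → 106 → 136 → 128 → 64 → 16 → 1  — base-16 happy
3583: 3583 → 619 → 161 → 101 → 61 → 178 → 125 → 218 → 269 → 170 → 200 → 208 → 169 → 181 → 146 → 85 → 50 → 13 → 169  — not base-16 happy
3584: 3584 → 196 → 160 → 100 → 52 → 25 → 82 → 29 → 170 → 200 → 208 → 169 → 181 → 146 → 85 → 50 → 13 → 169  — not base-16 happy
3585: 3585 → 197 → 169 → 181 → 146 → 85 → 50 → 13 → 169  — not base-16 happy
base-16 happy: 3582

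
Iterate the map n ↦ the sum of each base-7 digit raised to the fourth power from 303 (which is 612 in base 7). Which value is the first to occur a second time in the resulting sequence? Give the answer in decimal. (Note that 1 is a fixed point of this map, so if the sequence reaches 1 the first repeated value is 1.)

303 = (6,1,2)_7 → 6⁴ + 1⁴ + 2⁴ = 1313
1313 = (3,5,5,4)_7 → 3⁴ + 5⁴ + 5⁴ + 4⁴ = 1587
1587 = (4,4,2,5)_7 → 4⁴ + 4⁴ + 2⁴ + 5⁴ = 1153
1153 = (3,2,3,5)_7 → 3⁴ + 2⁴ + 3⁴ + 5⁴ = 803
803 = (2,2,2,5)_7 → 2⁴ + 2⁴ + 2⁴ + 5⁴ = 673
673 = (1,6,5,1)_7 → 1⁴ + 6⁴ + 5⁴ + 1⁴ = 1923
1923 = (5,4,1,5)_7 → 5⁴ + 4⁴ + 1⁴ + 5⁴ = 1507
1507 = (4,2,5,2)_7 → 4⁴ + 2⁴ + 5⁴ + 2⁴ = 913
913 = (2,4,4,3)_7 → 2⁴ + 4⁴ + 4⁴ + 3⁴ = 609
609 = (1,5,3,0)_7 → 1⁴ + 5⁴ + 3⁴ + 0⁴ = 707
707 = (2,0,3,0)_7 → 2⁴ + 0⁴ + 3⁴ + 0⁴ = 97
97 = (1,6,6)_7 → 1⁴ + 6⁴ + 6⁴ = 2593
2593 = (1,0,3,6,3)_7 → 1⁴ + 0⁴ + 3⁴ + 6⁴ + 3⁴ = 1459
1459 = (4,1,5,3)_7 → 4⁴ + 1⁴ + 5⁴ + 3⁴ = 963
963 = (2,5,4,4)_7 → 2⁴ + 5⁴ + 4⁴ + 4⁴ = 1153  — 1153 already appeared earlier.

1153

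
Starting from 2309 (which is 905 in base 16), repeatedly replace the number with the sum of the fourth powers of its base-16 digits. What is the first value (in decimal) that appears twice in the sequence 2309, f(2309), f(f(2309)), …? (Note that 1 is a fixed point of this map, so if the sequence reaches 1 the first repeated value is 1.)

1

2309 = (9,0,5)_16 → 9⁴ + 0⁴ + 5⁴ = 7186
7186 = (1,12,1,2)_16 → 1⁴ + 12⁴ + 1⁴ + 2⁴ = 20754
20754 = (5,1,1,2)_16 → 5⁴ + 1⁴ + 1⁴ + 2⁴ = 643
643 = (2,8,3)_16 → 2⁴ + 8⁴ + 3⁴ = 4193
4193 = (1,0,6,1)_16 → 1⁴ + 0⁴ + 6⁴ + 1⁴ = 1298
1298 = (5,1,2)_16 → 5⁴ + 1⁴ + 2⁴ = 642
642 = (2,8,2)_16 → 2⁴ + 8⁴ + 2⁴ = 4128
4128 = (1,0,2,0)_16 → 1⁴ + 0⁴ + 2⁴ + 0⁴ = 17
17 = (1,1)_16 → 1⁴ + 1⁴ = 2
2 = (2)_16 → 2⁴ = 16
16 = (1,0)_16 → 1⁴ + 0⁴ = 1  — reached the fixed point 1.
1 → 1, so 1 is the first repeated value.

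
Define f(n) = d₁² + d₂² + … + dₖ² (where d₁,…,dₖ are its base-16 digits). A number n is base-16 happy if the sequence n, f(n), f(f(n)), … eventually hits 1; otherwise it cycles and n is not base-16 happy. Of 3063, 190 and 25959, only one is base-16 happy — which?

190

3063: 3063 → 395 → 186 → 221 → 338 → 30 → 197 → 169 → 181 → 146 → 85 → 50 → 13 → 169  — repeats 169 (not base-16 happy)
190: 190 → 317 → 179 → 130 → 68 → 32 → 4 → 16 → 1  — reaches 1 (base-16 happy)
25959: 25959 → 146 → 85 → 50 → 13 → 169 → 181 → 146  — repeats 146 (not base-16 happy)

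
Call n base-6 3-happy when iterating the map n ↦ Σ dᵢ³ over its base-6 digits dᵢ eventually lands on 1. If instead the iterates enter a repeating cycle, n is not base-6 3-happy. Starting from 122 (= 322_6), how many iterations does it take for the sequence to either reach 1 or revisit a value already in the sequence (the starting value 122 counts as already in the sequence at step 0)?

122 = (3,2,2)_6 → 43
43 = (1,1,1)_6 → 3
3 = (3)_6 → 27
27 = (4,3)_6 → 91
91 = (2,3,1)_6 → 36
36 = (1,0,0)_6 → 1  — reached 1.
That took 6 steps.

6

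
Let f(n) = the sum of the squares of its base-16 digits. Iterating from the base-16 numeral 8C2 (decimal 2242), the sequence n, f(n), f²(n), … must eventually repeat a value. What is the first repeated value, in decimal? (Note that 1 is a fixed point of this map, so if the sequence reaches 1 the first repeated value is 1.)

169

2242 = (8,12,2)_16 → 212
212 = (13,4)_16 → 185
185 = (11,9)_16 → 202
202 = (12,10)_16 → 244
244 = (15,4)_16 → 241
241 = (15,1)_16 → 226
226 = (14,2)_16 → 200
200 = (12,8)_16 → 208
208 = (13,0)_16 → 169
169 = (10,9)_16 → 181
181 = (11,5)_16 → 146
146 = (9,2)_16 → 85
85 = (5,5)_16 → 50
50 = (3,2)_16 → 13
13 = (13)_16 → 169  — 169 already appeared earlier.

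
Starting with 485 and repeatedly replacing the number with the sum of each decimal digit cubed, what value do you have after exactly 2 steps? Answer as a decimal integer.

485 → 4³ + 8³ + 5³ = 64 + 512 + 125 = 701
701 → 7³ + 0³ + 1³ = 343 + 0 + 1 = 344

344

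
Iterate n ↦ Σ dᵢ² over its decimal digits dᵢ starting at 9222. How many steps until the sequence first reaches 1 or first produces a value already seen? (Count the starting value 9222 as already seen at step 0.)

9222 → 9² + 2² + 2² + 2² = 93
93 → 9² + 3² = 90
90 → 9² + 0² = 81
81 → 8² + 1² = 65
65 → 6² + 5² = 61
61 → 6² + 1² = 37
37 → 3² + 7² = 58
58 → 5² + 8² = 89
89 → 8² + 9² = 145
145 → 1² + 4² + 5² = 42
42 → 4² + 2² = 20
20 → 2² + 0² = 4
4 → 4² = 16
16 → 1² + 6² = 37  — 37 repeats.
That took 14 steps.

14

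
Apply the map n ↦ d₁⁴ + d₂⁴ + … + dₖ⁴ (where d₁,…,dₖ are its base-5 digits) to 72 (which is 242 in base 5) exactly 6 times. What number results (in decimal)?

354

72 = (2,4,2)_5 → 288
288 = (2,1,2,3)_5 → 114
114 = (4,2,4)_5 → 528
528 = (4,1,0,3)_5 → 338
338 = (2,3,2,3)_5 → 194
194 = (1,2,3,4)_5 → 354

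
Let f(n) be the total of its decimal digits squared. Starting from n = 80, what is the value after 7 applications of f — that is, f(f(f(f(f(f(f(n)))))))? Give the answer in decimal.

42

80 → 8² + 0² = 64
64 → 6² + 4² = 52
52 → 5² + 2² = 29
29 → 2² + 9² = 85
85 → 8² + 5² = 89
89 → 8² + 9² = 145
145 → 1² + 4² + 5² = 42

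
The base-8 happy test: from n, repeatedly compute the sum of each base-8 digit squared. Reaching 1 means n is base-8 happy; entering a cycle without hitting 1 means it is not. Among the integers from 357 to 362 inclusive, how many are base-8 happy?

1

357: 357 → 66 → 5 → 25 → 10 → 5  — not base-8 happy
358: 358 → 77 → 27 → 18 → 8 → 1  — base-8 happy
359: 359 → 90 → 14 → 37 → 41 → 26 → 13 → 26  — not base-8 happy
360: 360 → 50 → 40 → 25 → 10 → 5 → 25  — not base-8 happy
361: 361 → 51 → 45 → 50 → 40 → 25 → 10 → 5 → 25  — not base-8 happy
362: 362 → 54 → 72 → 2 → 4 → 16 → 4  — not base-8 happy
base-8 happy: 358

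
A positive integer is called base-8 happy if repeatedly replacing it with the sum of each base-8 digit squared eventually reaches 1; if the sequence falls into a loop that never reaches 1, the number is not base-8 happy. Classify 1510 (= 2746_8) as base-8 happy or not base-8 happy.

base-8 happy

1510 = (2,7,4,6)_8 → 2² + 7² + 4² + 6² = 105
105 = (1,5,1)_8 → 1² + 5² + 1² = 27
27 = (3,3)_8 → 3² + 3² = 18
18 = (2,2)_8 → 2² + 2² = 8
8 = (1,0)_8 → 1² + 0² = 1  — reached 1.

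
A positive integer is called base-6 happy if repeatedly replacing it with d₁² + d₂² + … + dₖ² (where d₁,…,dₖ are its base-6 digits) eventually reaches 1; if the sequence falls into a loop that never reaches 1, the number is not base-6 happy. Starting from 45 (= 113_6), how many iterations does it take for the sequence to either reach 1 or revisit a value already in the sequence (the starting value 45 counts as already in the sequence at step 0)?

10

45 = (1,1,3)_6 → 1² + 1² + 3² = 11
11 = (1,5)_6 → 1² + 5² = 26
26 = (4,2)_6 → 4² + 2² = 20
20 = (3,2)_6 → 3² + 2² = 13
13 = (2,1)_6 → 2² + 1² = 5
5 = (5)_6 → 5² = 25
25 = (4,1)_6 → 4² + 1² = 17
17 = (2,5)_6 → 2² + 5² = 29
29 = (4,5)_6 → 4² + 5² = 41
41 = (1,0,5)_6 → 1² + 0² + 5² = 26  — 26 repeats.
That took 10 steps.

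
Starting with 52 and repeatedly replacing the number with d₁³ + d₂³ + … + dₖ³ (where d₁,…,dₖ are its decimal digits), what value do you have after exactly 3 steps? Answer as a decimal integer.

52 → 5³ + 2³ = 125 + 8 = 133
133 → 1³ + 3³ + 3³ = 1 + 27 + 27 = 55
55 → 5³ + 5³ = 125 + 125 = 250

250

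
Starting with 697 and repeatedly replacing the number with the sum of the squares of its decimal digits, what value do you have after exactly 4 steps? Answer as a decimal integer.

89

697 → 6² + 9² + 7² = 166
166 → 1² + 6² + 6² = 73
73 → 7² + 3² = 58
58 → 5² + 8² = 89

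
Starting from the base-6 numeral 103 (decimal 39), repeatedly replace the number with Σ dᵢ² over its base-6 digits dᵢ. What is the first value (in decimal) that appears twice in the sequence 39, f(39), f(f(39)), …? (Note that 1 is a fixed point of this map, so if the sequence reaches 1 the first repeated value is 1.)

39 = (1,0,3)_6 → 1² + 0² + 3² = 10
10 = (1,4)_6 → 1² + 4² = 17
17 = (2,5)_6 → 2² + 5² = 29
29 = (4,5)_6 → 4² + 5² = 41
41 = (1,0,5)_6 → 1² + 0² + 5² = 26
26 = (4,2)_6 → 4² + 2² = 20
20 = (3,2)_6 → 3² + 2² = 13
13 = (2,1)_6 → 2² + 1² = 5
5 = (5)_6 → 5² = 25
25 = (4,1)_6 → 4² + 1² = 17  — 17 already appeared earlier.

17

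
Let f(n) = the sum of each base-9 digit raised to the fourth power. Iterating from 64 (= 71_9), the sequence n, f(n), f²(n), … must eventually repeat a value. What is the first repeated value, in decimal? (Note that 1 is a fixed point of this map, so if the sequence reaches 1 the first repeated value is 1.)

4098

64 = (7,1)_9 → 2402
2402 = (3,2,5,8)_9 → 4818
4818 = (6,5,4,3)_9 → 2258
2258 = (3,0,7,8)_9 → 6578
6578 = (1,0,0,1,8)_9 → 4098
4098 = (5,5,5,3)_9 → 1956
1956 = (2,6,1,3)_9 → 1394
1394 = (1,8,1,8)_9 → 8194
8194 = (1,2,2,1,4)_9 → 290
290 = (3,5,2)_9 → 722
722 = (8,8,2)_9 → 8208
8208 = (1,2,2,3,0)_9 → 114
114 = (1,3,6)_9 → 1378
1378 = (1,8,0,1)_9 → 4098  — 4098 already appeared earlier.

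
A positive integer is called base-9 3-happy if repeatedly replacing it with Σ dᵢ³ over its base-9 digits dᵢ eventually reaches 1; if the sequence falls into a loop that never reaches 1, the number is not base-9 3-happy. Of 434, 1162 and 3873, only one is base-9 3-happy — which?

434: 434 → 160 → 856 → 128 → 134 → 638 → 1198 → 470 → 476 → 980 → 540 → 432 → 152 → 856  — repeats 856 (not base-9 3-happy)
1162: 1162 → 154 → 514 → 244 → 28 → 28  — repeats 28 (not base-9 3-happy)
3873: 3873 → 503 → 729 → 1  — reaches 1 (base-9 3-happy)

3873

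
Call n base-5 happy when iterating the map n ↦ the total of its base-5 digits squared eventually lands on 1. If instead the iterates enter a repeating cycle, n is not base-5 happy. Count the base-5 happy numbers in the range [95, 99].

2

95: 95 → 25 → 1  — base-5 happy
96: 96 → 26 → 2 → 4 → 16 → 10 → 4  — not base-5 happy
97: 97 → 29 → 17 → 13 → 13  — not base-5 happy
98: 98 → 34 → 18 → 18  — not base-5 happy
99: 99 → 41 → 11 → 5 → 1  — base-5 happy
base-5 happy: 95, 99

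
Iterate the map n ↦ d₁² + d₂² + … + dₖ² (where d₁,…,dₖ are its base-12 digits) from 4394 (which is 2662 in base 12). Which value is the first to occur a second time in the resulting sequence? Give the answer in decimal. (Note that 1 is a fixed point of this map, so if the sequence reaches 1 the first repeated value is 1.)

4394 = (2,6,6,2)_12 → 80
80 = (6,8)_12 → 100
100 = (8,4)_12 → 80  — 80 already appeared earlier.

80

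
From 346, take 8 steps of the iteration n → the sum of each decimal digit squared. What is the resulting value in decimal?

4

346 → 3² + 4² + 6² = 61
61 → 6² + 1² = 37
37 → 3² + 7² = 58
58 → 5² + 8² = 89
89 → 8² + 9² = 145
145 → 1² + 4² + 5² = 42
42 → 4² + 2² = 20
20 → 2² + 0² = 4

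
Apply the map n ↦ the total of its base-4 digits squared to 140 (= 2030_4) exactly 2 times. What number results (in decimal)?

140 = (2,0,3,0)_4 → 2² + 0² + 3² + 0² = 13
13 = (3,1)_4 → 3² + 1² = 10

10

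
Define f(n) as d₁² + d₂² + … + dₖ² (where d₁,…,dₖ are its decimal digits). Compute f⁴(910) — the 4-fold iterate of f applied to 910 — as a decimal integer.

1

910 → 9² + 1² + 0² = 82
82 → 8² + 2² = 68
68 → 6² + 8² = 100
100 → 1² + 0² + 0² = 1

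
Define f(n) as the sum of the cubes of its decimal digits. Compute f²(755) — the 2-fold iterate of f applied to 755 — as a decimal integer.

755 → 7³ + 5³ + 5³ = 343 + 125 + 125 = 593
593 → 5³ + 9³ + 3³ = 125 + 729 + 27 = 881

881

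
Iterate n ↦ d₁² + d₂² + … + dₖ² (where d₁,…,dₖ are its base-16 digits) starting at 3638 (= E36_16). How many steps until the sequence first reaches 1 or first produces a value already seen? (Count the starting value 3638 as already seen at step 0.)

3638 = (14,3,6)_16 → 241
241 = (15,1)_16 → 226
226 = (14,2)_16 → 200
200 = (12,8)_16 → 208
208 = (13,0)_16 → 169
169 = (10,9)_16 → 181
181 = (11,5)_16 → 146
146 = (9,2)_16 → 85
85 = (5,5)_16 → 50
50 = (3,2)_16 → 13
13 = (13)_16 → 169  — 169 repeats.
That took 11 steps.

11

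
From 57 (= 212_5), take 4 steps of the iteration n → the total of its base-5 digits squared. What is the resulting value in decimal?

13

57 = (2,1,2)_5 → 2² + 1² + 2² = 4 + 1 + 4 = 9
9 = (1,4)_5 → 1² + 4² = 1 + 16 = 17
17 = (3,2)_5 → 3² + 2² = 9 + 4 = 13
13 = (2,3)_5 → 2² + 3² = 4 + 9 = 13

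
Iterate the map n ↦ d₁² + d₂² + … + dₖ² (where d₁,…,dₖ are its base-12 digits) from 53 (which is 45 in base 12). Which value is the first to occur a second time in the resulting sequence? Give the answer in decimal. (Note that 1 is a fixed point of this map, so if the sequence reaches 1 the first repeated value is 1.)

53 = (4,5)_12 → 4² + 5² = 41
41 = (3,5)_12 → 3² + 5² = 34
34 = (2,10)_12 → 2² + 10² = 104
104 = (8,8)_12 → 8² + 8² = 128
128 = (10,8)_12 → 10² + 8² = 164
164 = (1,1,8)_12 → 1² + 1² + 8² = 66
66 = (5,6)_12 → 5² + 6² = 61
61 = (5,1)_12 → 5² + 1² = 26
26 = (2,2)_12 → 2² + 2² = 8
8 = (8)_12 → 8² = 64
64 = (5,4)_12 → 5² + 4² = 41  — 41 already appeared earlier.

41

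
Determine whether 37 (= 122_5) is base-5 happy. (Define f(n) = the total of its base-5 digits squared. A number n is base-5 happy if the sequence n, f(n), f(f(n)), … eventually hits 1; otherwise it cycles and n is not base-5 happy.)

37 = (1,2,2)_5 → 1² + 2² + 2² = 9
9 = (1,4)_5 → 1² + 4² = 17
17 = (3,2)_5 → 3² + 2² = 13
13 = (2,3)_5 → 2² + 3² = 13  — 13 already seen; the sequence cycles without reaching 1.

not base-5 happy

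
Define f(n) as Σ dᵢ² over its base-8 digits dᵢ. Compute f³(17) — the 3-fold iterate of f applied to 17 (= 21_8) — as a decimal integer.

10

17 = (2,1)_8 → 2² + 1² = 5
5 = (5)_8 → 5² = 25
25 = (3,1)_8 → 3² + 1² = 10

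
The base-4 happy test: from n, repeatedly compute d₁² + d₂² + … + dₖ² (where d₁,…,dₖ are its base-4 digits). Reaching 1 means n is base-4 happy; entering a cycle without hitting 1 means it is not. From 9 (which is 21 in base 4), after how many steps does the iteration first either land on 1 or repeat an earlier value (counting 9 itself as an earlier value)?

4

9 = (2,1)_4 → 2² + 1² = 5
5 = (1,1)_4 → 1² + 1² = 2
2 = (2)_4 → 2² = 4
4 = (1,0)_4 → 1² + 0² = 1  — reached 1.
That took 4 steps.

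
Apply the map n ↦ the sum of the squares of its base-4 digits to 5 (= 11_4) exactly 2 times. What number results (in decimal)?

5 = (1,1)_4 → 1² + 1² = 2
2 = (2)_4 → 2² = 4

4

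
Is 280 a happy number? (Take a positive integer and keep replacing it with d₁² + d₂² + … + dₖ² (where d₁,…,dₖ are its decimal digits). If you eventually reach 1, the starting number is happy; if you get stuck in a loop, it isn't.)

280 → 2² + 8² + 0² = 4 + 64 + 0 = 68
68 → 6² + 8² = 36 + 64 = 100
100 → 1² + 0² + 0² = 1 + 0 + 0 = 1  — reached 1.

happy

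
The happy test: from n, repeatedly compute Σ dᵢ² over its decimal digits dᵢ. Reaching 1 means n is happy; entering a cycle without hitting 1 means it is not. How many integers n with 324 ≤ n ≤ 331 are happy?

324: 324 → 29 → 85 → 89 → 145 → 42 → 20 → 4 → 16 → 37 → 58 → 89  (repeats 89)
325: 325 → 38 → 73 → 58 → 89 → 145 → 42 → 20 → 4 → 16 → 37 → 58  (repeats 58)
326: 326 → 49 → 97 → 130 → 10 → 1  (reaches 1)
327: 327 → 62 → 40 → 16 → 37 → 58 → 89 → 145 → 42 → 20 → 4 → 16  (repeats 16)
328: 328 → 77 → 98 → 145 → 42 → 20 → 4 → 16 → 37 → 58 → 89 → 145  (repeats 145)
329: 329 → 94 → 97 → 130 → 10 → 1  (reaches 1)
330: 330 → 18 → 65 → 61 → 37 → 58 → 89 → 145 → 42 → 20 → 4 → 16 → 37  (repeats 37)
331: 331 → 19 → 82 → 68 → 100 → 1  (reaches 1)
happy: 326, 329, 331

3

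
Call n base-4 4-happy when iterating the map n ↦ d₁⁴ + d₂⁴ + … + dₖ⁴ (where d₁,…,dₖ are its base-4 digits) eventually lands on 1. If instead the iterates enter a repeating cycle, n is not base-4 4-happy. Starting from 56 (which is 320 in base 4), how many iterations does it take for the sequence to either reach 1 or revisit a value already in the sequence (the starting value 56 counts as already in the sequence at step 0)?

6

56 = (3,2,0)_4 → 3⁴ + 2⁴ + 0⁴ = 97
97 = (1,2,0,1)_4 → 1⁴ + 2⁴ + 0⁴ + 1⁴ = 18
18 = (1,0,2)_4 → 1⁴ + 0⁴ + 2⁴ = 17
17 = (1,0,1)_4 → 1⁴ + 0⁴ + 1⁴ = 2
2 = (2)_4 → 2⁴ = 16
16 = (1,0,0)_4 → 1⁴ + 0⁴ + 0⁴ = 1  — reached 1.
That took 6 steps.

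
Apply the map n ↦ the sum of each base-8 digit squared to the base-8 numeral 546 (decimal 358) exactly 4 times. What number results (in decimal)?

8

358 = (5,4,6)_8 → 5² + 4² + 6² = 77
77 = (1,1,5)_8 → 1² + 1² + 5² = 27
27 = (3,3)_8 → 3² + 3² = 18
18 = (2,2)_8 → 2² + 2² = 8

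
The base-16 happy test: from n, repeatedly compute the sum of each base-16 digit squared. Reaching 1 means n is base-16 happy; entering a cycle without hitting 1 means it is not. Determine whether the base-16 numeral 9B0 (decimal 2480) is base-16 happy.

2480 = (9,11,0)_16 → 202
202 = (12,10)_16 → 244
244 = (15,4)_16 → 241
241 = (15,1)_16 → 226
226 = (14,2)_16 → 200
200 = (12,8)_16 → 208
208 = (13,0)_16 → 169
169 = (10,9)_16 → 181
181 = (11,5)_16 → 146
146 = (9,2)_16 → 85
85 = (5,5)_16 → 50
50 = (3,2)_16 → 13
13 = (13)_16 → 169  — 169 already seen; the sequence cycles without reaching 1.

not base-16 happy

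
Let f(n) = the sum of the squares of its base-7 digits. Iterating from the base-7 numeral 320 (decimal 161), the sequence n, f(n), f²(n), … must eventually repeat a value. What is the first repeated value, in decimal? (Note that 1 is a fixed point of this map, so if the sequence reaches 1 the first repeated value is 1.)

161 = (3,2,0)_7 → 3² + 2² + 0² = 13
13 = (1,6)_7 → 1² + 6² = 37
37 = (5,2)_7 → 5² + 2² = 29
29 = (4,1)_7 → 4² + 1² = 17
17 = (2,3)_7 → 2² + 3² = 13  — 13 already appeared earlier.

13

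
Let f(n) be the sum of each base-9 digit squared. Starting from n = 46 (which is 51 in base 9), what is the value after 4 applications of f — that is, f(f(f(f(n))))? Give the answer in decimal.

46 = (5,1)_9 → 5² + 1² = 25 + 1 = 26
26 = (2,8)_9 → 2² + 8² = 4 + 64 = 68
68 = (7,5)_9 → 7² + 5² = 49 + 25 = 74
74 = (8,2)_9 → 8² + 2² = 64 + 4 = 68

68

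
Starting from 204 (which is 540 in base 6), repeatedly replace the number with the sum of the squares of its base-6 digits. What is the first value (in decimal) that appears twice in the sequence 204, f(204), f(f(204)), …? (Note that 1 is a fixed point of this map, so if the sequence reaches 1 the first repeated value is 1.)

41

204 = (5,4,0)_6 → 5² + 4² + 0² = 25 + 16 + 0 = 41
41 = (1,0,5)_6 → 1² + 0² + 5² = 1 + 0 + 25 = 26
26 = (4,2)_6 → 4² + 2² = 16 + 4 = 20
20 = (3,2)_6 → 3² + 2² = 9 + 4 = 13
13 = (2,1)_6 → 2² + 1² = 4 + 1 = 5
5 = (5)_6 → 5² = 25
25 = (4,1)_6 → 4² + 1² = 16 + 1 = 17
17 = (2,5)_6 → 2² + 5² = 4 + 25 = 29
29 = (4,5)_6 → 4² + 5² = 16 + 25 = 41  — 41 already appeared earlier.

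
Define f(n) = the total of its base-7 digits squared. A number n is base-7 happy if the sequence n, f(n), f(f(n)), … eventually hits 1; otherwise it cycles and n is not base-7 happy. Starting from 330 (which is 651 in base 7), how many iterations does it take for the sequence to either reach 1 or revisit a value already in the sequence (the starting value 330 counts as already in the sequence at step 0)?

6

330 = (6,5,1)_7 → 62
62 = (1,1,6)_7 → 38
38 = (5,3)_7 → 34
34 = (4,6)_7 → 52
52 = (1,0,3)_7 → 10
10 = (1,3)_7 → 10  — 10 repeats.
That took 6 steps.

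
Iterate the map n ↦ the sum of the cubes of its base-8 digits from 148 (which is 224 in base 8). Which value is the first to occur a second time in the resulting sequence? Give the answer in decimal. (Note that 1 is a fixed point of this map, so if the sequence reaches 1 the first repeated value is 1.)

1

148 = (2,2,4)_8 → 2³ + 2³ + 4³ = 80
80 = (1,2,0)_8 → 1³ + 2³ + 0³ = 9
9 = (1,1)_8 → 1³ + 1³ = 2
2 = (2)_8 → 2³ = 8
8 = (1,0)_8 → 1³ + 0³ = 1  — reached the fixed point 1.
1 → 1, so 1 is the first repeated value.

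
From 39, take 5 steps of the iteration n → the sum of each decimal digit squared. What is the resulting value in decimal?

37

39 → 3² + 9² = 90
90 → 9² + 0² = 81
81 → 8² + 1² = 65
65 → 6² + 5² = 61
61 → 6² + 1² = 37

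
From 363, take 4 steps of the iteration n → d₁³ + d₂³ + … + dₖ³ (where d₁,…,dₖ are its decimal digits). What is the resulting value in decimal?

153

363 → 3³ + 6³ + 3³ = 270
270 → 2³ + 7³ + 0³ = 351
351 → 3³ + 5³ + 1³ = 153
153 → 1³ + 5³ + 3³ = 153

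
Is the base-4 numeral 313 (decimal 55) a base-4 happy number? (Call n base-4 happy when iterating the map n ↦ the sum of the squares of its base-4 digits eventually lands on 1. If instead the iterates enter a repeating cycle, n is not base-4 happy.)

base-4 happy

55 = (3,1,3)_4 → 3² + 1² + 3² = 19
19 = (1,0,3)_4 → 1² + 0² + 3² = 10
10 = (2,2)_4 → 2² + 2² = 8
8 = (2,0)_4 → 2² + 0² = 4
4 = (1,0)_4 → 1² + 0² = 1  — reached 1.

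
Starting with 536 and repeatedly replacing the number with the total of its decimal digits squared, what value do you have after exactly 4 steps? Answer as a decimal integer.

536 → 5² + 3² + 6² = 70
70 → 7² + 0² = 49
49 → 4² + 9² = 97
97 → 9² + 7² = 130

130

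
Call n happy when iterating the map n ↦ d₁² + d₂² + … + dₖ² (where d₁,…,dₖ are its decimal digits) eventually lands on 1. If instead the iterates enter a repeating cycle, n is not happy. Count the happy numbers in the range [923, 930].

923: 923 → 94 → 97 → 130 → 10 → 1  (reaches 1)
924: 924 → 101 → 2 → 4 → 16 → 37 → 58 → 89 → 145 → 42 → 20 → 4  (repeats 4)
925: 925 → 110 → 2 → 4 → 16 → 37 → 58 → 89 → 145 → 42 → 20 → 4  (repeats 4)
926: 926 → 121 → 6 → 36 → 45 → 41 → 17 → 50 → 25 → 29 → 85 → 89 → 145 → 42 → 20 → 4 → 16 → 37 → 58 → 89  (repeats 89)
927: 927 → 134 → 26 → 40 → 16 → 37 → 58 → 89 → 145 → 42 → 20 → 4 → 16  (repeats 16)
928: 928 → 149 → 98 → 145 → 42 → 20 → 4 → 16 → 37 → 58 → 89 → 145  (repeats 145)
929: 929 → 166 → 73 → 58 → 89 → 145 → 42 → 20 → 4 → 16 → 37 → 58  (repeats 58)
930: 930 → 90 → 81 → 65 → 61 → 37 → 58 → 89 → 145 → 42 → 20 → 4 → 16 → 37  (repeats 37)
happy: 923

1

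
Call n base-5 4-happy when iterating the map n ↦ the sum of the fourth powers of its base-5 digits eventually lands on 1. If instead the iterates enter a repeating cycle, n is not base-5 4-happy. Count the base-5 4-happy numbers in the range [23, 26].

23: 23 → 337 → 129 → 257 → 33 → 83 → 163 → 99 → 593 → 499 → 849 → 595 → 593  — not base-5 4-happy
24: 24 → 512 → 288 → 114 → 528 → 338 → 194 → 354 → 528  — not base-5 4-happy
25: 25 → 1  — base-5 4-happy
26: 26 → 2 → 16 → 82 → 98 → 418 → 244 → 594 → 674 → 514 → 528 → 338 → 194 → 354 → 528  — not base-5 4-happy
base-5 4-happy: 25

1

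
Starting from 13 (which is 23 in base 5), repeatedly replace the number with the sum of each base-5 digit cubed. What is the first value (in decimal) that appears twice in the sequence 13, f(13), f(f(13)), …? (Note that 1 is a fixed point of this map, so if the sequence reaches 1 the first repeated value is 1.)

35

13 = (2,3)_5 → 2³ + 3³ = 8 + 27 = 35
35 = (1,2,0)_5 → 1³ + 2³ + 0³ = 1 + 8 + 0 = 9
9 = (1,4)_5 → 1³ + 4³ = 1 + 64 = 65
65 = (2,3,0)_5 → 2³ + 3³ + 0³ = 8 + 27 + 0 = 35  — 35 already appeared earlier.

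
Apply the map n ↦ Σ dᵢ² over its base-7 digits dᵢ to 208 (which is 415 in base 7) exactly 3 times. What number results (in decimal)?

208 = (4,1,5)_7 → 4² + 1² + 5² = 42
42 = (6,0)_7 → 6² + 0² = 36
36 = (5,1)_7 → 5² + 1² = 26

26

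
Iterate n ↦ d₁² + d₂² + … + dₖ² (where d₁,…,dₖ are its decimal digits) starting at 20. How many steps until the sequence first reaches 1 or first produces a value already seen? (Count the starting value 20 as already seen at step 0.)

8

20 → 2² + 0² = 4 + 0 = 4
4 → 4² = 16
16 → 1² + 6² = 1 + 36 = 37
37 → 3² + 7² = 9 + 49 = 58
58 → 5² + 8² = 25 + 64 = 89
89 → 8² + 9² = 64 + 81 = 145
145 → 1² + 4² + 5² = 1 + 16 + 25 = 42
42 → 4² + 2² = 16 + 4 = 20  — 20 repeats.
That took 8 steps.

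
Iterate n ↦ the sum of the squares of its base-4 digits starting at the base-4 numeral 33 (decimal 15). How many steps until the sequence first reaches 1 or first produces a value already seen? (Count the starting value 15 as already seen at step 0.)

15 = (3,3)_4 → 3² + 3² = 18
18 = (1,0,2)_4 → 1² + 0² + 2² = 5
5 = (1,1)_4 → 1² + 1² = 2
2 = (2)_4 → 2² = 4
4 = (1,0)_4 → 1² + 0² = 1  — reached 1.
That took 5 steps.

5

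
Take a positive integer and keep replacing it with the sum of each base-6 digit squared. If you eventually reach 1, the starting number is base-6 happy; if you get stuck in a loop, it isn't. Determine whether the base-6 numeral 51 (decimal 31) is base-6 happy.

31 = (5,1)_6 → 26
26 = (4,2)_6 → 20
20 = (3,2)_6 → 13
13 = (2,1)_6 → 5
5 = (5)_6 → 25
25 = (4,1)_6 → 17
17 = (2,5)_6 → 29
29 = (4,5)_6 → 41
41 = (1,0,5)_6 → 26  — 26 already seen; the sequence cycles without reaching 1.

not base-6 happy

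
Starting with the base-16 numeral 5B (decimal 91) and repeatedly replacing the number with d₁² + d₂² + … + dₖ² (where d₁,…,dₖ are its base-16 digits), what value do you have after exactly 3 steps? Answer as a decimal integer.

50

91 = (5,11)_16 → 146
146 = (9,2)_16 → 85
85 = (5,5)_16 → 50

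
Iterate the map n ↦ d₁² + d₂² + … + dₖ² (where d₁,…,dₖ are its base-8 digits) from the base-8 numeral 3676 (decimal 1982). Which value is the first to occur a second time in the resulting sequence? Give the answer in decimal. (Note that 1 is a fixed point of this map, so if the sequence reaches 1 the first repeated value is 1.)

1982 = (3,6,7,6)_8 → 130
130 = (2,0,2)_8 → 8
8 = (1,0)_8 → 1  — reached the fixed point 1.
1 → 1, so 1 is the first repeated value.

1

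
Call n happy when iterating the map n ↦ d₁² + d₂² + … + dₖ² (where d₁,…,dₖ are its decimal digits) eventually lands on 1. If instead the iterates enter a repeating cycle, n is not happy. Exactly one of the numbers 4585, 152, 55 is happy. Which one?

4585: 4585 → 130 → 10 → 1  — reaches 1 (happy)
152: 152 → 30 → 9 → 81 → 65 → 61 → 37 → 58 → 89 → 145 → 42 → 20 → 4 → 16 → 37  — repeats 37 (not happy)
55: 55 → 50 → 25 → 29 → 85 → 89 → 145 → 42 → 20 → 4 → 16 → 37 → 58 → 89  — repeats 89 (not happy)

4585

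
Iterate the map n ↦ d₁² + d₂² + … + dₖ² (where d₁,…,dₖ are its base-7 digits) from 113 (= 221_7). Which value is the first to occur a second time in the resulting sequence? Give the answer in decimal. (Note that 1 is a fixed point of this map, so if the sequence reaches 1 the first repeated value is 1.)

25

113 = (2,2,1)_7 → 9
9 = (1,2)_7 → 5
5 = (5)_7 → 25
25 = (3,4)_7 → 25  — 25 already appeared earlier.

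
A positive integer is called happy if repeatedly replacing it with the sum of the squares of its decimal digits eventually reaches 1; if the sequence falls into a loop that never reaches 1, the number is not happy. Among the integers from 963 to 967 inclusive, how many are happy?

1

963: 963 → 126 → 41 → 17 → 50 → 25 → 29 → 85 → 89 → 145 → 42 → 20 → 4 → 16 → 37 → 58 → 89  — not happy
964: 964 → 133 → 19 → 82 → 68 → 100 → 1  — happy
965: 965 → 142 → 21 → 5 → 25 → 29 → 85 → 89 → 145 → 42 → 20 → 4 → 16 → 37 → 58 → 89  — not happy
966: 966 → 153 → 35 → 34 → 25 → 29 → 85 → 89 → 145 → 42 → 20 → 4 → 16 → 37 → 58 → 89  — not happy
967: 967 → 166 → 73 → 58 → 89 → 145 → 42 → 20 → 4 → 16 → 37 → 58  — not happy
happy: 964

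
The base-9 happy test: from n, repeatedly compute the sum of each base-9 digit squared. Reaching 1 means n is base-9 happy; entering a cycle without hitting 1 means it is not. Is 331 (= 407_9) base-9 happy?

not base-9 happy

331 = (4,0,7)_9 → 4² + 0² + 7² = 65
65 = (7,2)_9 → 7² + 2² = 53
53 = (5,8)_9 → 5² + 8² = 89
89 = (1,0,8)_9 → 1² + 0² + 8² = 65  — 65 already seen; the sequence cycles without reaching 1.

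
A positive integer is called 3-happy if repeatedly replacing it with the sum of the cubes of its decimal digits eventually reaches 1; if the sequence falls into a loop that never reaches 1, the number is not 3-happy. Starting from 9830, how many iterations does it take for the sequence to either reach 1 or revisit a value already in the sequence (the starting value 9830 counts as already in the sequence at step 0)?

9830 → 9³ + 8³ + 3³ + 0³ = 729 + 512 + 27 + 0 = 1268
1268 → 1³ + 2³ + 6³ + 8³ = 1 + 8 + 216 + 512 = 737
737 → 7³ + 3³ + 7³ = 343 + 27 + 343 = 713
713 → 7³ + 1³ + 3³ = 343 + 1 + 27 = 371
371 → 3³ + 7³ + 1³ = 27 + 343 + 1 = 371  — 371 repeats.
That took 5 steps.

5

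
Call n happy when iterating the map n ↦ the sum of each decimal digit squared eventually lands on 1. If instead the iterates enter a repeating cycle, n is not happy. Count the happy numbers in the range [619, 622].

1

619: 619 → 118 → 66 → 72 → 53 → 34 → 25 → 29 → 85 → 89 → 145 → 42 → 20 → 4 → 16 → 37 → 58 → 89  (repeats 89)
620: 620 → 40 → 16 → 37 → 58 → 89 → 145 → 42 → 20 → 4 → 16  (repeats 16)
621: 621 → 41 → 17 → 50 → 25 → 29 → 85 → 89 → 145 → 42 → 20 → 4 → 16 → 37 → 58 → 89  (repeats 89)
622: 622 → 44 → 32 → 13 → 10 → 1  (reaches 1)
happy: 622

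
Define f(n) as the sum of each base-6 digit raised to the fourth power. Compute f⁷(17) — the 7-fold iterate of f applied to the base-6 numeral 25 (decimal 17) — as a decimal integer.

17 = (2,5)_6 → 641
641 = (2,5,4,5)_6 → 1522
1522 = (1,1,0,1,4)_6 → 259
259 = (1,1,1,1)_6 → 4
4 = (4)_6 → 256
256 = (1,1,0,4)_6 → 258
258 = (1,1,1,0)_6 → 3

3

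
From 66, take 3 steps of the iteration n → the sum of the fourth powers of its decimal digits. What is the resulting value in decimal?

6514

66 → 6⁴ + 6⁴ = 1296 + 1296 = 2592
2592 → 2⁴ + 5⁴ + 9⁴ + 2⁴ = 16 + 625 + 6561 + 16 = 7218
7218 → 7⁴ + 2⁴ + 1⁴ + 8⁴ = 2401 + 16 + 1 + 4096 = 6514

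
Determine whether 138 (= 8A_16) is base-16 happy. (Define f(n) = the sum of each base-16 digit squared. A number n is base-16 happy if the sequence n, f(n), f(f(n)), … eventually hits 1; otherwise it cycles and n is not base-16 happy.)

base-16 happy

138 = (8,10)_16 → 8² + 10² = 164
164 = (10,4)_16 → 10² + 4² = 116
116 = (7,4)_16 → 7² + 4² = 65
65 = (4,1)_16 → 4² + 1² = 17
17 = (1,1)_16 → 1² + 1² = 2
2 = (2)_16 → 2² = 4
4 = (4)_16 → 4² = 16
16 = (1,0)_16 → 1² + 0² = 1  — reached 1.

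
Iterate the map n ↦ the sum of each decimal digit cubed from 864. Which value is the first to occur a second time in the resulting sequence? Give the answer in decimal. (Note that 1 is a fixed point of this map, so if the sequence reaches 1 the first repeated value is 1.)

153

864 → 8³ + 6³ + 4³ = 792
792 → 7³ + 9³ + 2³ = 1080
1080 → 1³ + 0³ + 8³ + 0³ = 513
513 → 5³ + 1³ + 3³ = 153
153 → 1³ + 5³ + 3³ = 153  — 153 already appeared earlier.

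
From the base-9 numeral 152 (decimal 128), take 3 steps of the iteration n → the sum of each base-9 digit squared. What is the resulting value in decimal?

4

128 = (1,5,2)_9 → 1² + 5² + 2² = 1 + 25 + 4 = 30
30 = (3,3)_9 → 3² + 3² = 9 + 9 = 18
18 = (2,0)_9 → 2² + 0² = 4 + 0 = 4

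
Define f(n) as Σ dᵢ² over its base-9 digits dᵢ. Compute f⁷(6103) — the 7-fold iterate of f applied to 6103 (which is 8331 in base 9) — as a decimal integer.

53

6103 = (8,3,3,1)_9 → 83
83 = (1,0,2)_9 → 5
5 = (5)_9 → 25
25 = (2,7)_9 → 53
53 = (5,8)_9 → 89
89 = (1,0,8)_9 → 65
65 = (7,2)_9 → 53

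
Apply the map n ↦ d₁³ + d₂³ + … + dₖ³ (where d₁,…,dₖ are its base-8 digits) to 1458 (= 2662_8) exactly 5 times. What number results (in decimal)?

440

1458 = (2,6,6,2)_8 → 2³ + 6³ + 6³ + 2³ = 8 + 216 + 216 + 8 = 448
448 = (7,0,0)_8 → 7³ + 0³ + 0³ = 343 + 0 + 0 = 343
343 = (5,2,7)_8 → 5³ + 2³ + 7³ = 125 + 8 + 343 = 476
476 = (7,3,4)_8 → 7³ + 3³ + 4³ = 343 + 27 + 64 = 434
434 = (6,6,2)_8 → 6³ + 6³ + 2³ = 216 + 216 + 8 = 440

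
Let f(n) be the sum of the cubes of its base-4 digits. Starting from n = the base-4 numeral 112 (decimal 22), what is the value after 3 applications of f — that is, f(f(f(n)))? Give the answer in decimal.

22 = (1,1,2)_4 → 1³ + 1³ + 2³ = 1 + 1 + 8 = 10
10 = (2,2)_4 → 2³ + 2³ = 8 + 8 = 16
16 = (1,0,0)_4 → 1³ + 0³ + 0³ = 1 + 0 + 0 = 1

1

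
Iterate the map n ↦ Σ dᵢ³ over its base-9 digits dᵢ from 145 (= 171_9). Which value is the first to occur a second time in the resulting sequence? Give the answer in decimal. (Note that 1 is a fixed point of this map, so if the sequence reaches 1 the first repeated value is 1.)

1

145 = (1,7,1)_9 → 1³ + 7³ + 1³ = 1 + 343 + 1 = 345
345 = (4,2,3)_9 → 4³ + 2³ + 3³ = 64 + 8 + 27 = 99
99 = (1,2,0)_9 → 1³ + 2³ + 0³ = 1 + 8 + 0 = 9
9 = (1,0)_9 → 1³ + 0³ = 1 + 0 = 1  — reached the fixed point 1.
1 → 1, so 1 is the first repeated value.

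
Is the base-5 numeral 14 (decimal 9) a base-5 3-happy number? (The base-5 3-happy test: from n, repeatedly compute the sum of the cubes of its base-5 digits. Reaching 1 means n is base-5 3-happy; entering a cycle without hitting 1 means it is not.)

9 = (1,4)_5 → 1³ + 4³ = 65
65 = (2,3,0)_5 → 2³ + 3³ + 0³ = 35
35 = (1,2,0)_5 → 1³ + 2³ + 0³ = 9  — 9 already seen; the sequence cycles without reaching 1.

not base-5 3-happy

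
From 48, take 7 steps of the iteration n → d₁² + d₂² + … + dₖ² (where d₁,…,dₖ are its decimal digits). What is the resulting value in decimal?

48 → 4² + 8² = 16 + 64 = 80
80 → 8² + 0² = 64 + 0 = 64
64 → 6² + 4² = 36 + 16 = 52
52 → 5² + 2² = 25 + 4 = 29
29 → 2² + 9² = 4 + 81 = 85
85 → 8² + 5² = 64 + 25 = 89
89 → 8² + 9² = 64 + 81 = 145

145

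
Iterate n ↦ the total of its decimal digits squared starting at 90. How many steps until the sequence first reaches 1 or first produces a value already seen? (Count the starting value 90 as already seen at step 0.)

90 → 9² + 0² = 81 + 0 = 81
81 → 8² + 1² = 64 + 1 = 65
65 → 6² + 5² = 36 + 25 = 61
61 → 6² + 1² = 36 + 1 = 37
37 → 3² + 7² = 9 + 49 = 58
58 → 5² + 8² = 25 + 64 = 89
89 → 8² + 9² = 64 + 81 = 145
145 → 1² + 4² + 5² = 1 + 16 + 25 = 42
42 → 4² + 2² = 16 + 4 = 20
20 → 2² + 0² = 4 + 0 = 4
4 → 4² = 16
16 → 1² + 6² = 1 + 36 = 37  — 37 repeats.
That took 12 steps.

12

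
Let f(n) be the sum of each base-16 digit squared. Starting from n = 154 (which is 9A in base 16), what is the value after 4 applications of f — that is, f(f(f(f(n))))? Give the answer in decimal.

154 = (9,10)_16 → 9² + 10² = 181
181 = (11,5)_16 → 11² + 5² = 146
146 = (9,2)_16 → 9² + 2² = 85
85 = (5,5)_16 → 5² + 5² = 50

50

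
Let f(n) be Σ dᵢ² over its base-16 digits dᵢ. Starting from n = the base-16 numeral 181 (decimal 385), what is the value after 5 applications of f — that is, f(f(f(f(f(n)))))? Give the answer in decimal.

4

385 = (1,8,1)_16 → 1² + 8² + 1² = 1 + 64 + 1 = 66
66 = (4,2)_16 → 4² + 2² = 16 + 4 = 20
20 = (1,4)_16 → 1² + 4² = 1 + 16 = 17
17 = (1,1)_16 → 1² + 1² = 1 + 1 = 2
2 = (2)_16 → 2² = 4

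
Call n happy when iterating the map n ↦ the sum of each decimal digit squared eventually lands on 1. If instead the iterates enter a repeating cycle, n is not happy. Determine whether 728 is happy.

not happy

728 → 7² + 2² + 8² = 49 + 4 + 64 = 117
117 → 1² + 1² + 7² = 1 + 1 + 49 = 51
51 → 5² + 1² = 25 + 1 = 26
26 → 2² + 6² = 4 + 36 = 40
40 → 4² + 0² = 16 + 0 = 16
16 → 1² + 6² = 1 + 36 = 37
37 → 3² + 7² = 9 + 49 = 58
58 → 5² + 8² = 25 + 64 = 89
89 → 8² + 9² = 64 + 81 = 145
145 → 1² + 4² + 5² = 1 + 16 + 25 = 42
42 → 4² + 2² = 16 + 4 = 20
20 → 2² + 0² = 4 + 0 = 4
4 → 4² = 16  — 16 already seen; the sequence cycles without reaching 1.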